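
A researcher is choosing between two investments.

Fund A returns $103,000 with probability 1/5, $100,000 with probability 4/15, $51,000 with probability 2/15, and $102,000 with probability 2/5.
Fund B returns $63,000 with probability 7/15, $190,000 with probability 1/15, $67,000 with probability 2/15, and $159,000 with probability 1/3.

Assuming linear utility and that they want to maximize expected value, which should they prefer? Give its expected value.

Fund A = 1/5 × 103000 + 4/15 × 100000 + 2/15 × 51000 + 2/5 × 102000 = 20600 + 26666.6667 + 6800 + 40800 = 94866.6667
Fund B = 7/15 × 63000 + 1/15 × 190000 + 2/15 × 67000 + 1/3 × 159000 = 29400 + 12666.6667 + 8933.3333 + 53000 = 104000

Fund B ($104,000)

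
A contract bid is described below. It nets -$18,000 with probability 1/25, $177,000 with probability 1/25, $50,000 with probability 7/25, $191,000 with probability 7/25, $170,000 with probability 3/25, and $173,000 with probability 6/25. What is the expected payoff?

$135,760

EV = 1/25 × (-18000) + 1/25 × 177000 + 7/25 × 50000 + 7/25 × 191000 + 3/25 × 170000 + 6/25 × 173000 = -720 + 7080 + 14000 + 53480 + 20400 + 41520 = 135760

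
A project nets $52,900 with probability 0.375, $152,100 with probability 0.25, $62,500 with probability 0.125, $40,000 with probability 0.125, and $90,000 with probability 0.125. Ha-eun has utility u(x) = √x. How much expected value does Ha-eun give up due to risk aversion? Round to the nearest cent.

$4,918.75

E[u] = 0.375·√52900 + 0.25·√152100 + 0.125·√62500 + 0.125·√40000 + 0.125·√90000 = 0.375·230 + 0.25·390 + 0.125·250 + 0.125·200 + 0.125·300 = 277.5
CE = (277.5)² = 77006.25
Risk premium = EV − CE = 81925 − 77006.25 = 4918.75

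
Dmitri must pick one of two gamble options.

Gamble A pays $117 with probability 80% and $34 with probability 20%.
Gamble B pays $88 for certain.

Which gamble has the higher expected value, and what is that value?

Gamble A = 0.8 × 117 + 0.2 × 34 = 93.6 + 6.8 = 100.4
Gamble B: 88 (certain)

Gamble A ($100.40)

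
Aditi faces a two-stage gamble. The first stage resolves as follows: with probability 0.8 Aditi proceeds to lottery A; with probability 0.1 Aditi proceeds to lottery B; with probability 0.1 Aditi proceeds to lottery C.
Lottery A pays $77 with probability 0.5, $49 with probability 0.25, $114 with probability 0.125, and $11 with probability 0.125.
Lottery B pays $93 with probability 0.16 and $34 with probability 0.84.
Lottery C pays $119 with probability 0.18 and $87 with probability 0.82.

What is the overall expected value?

EV(A) = 0.5 × 77 + 0.25 × 49 + 0.125 × 114 + 0.125 × 11 = 38.5 + 12.25 + 14.25 + 1.375 = 66.375
EV(B) = 0.16 × 93 + 0.84 × 34 = 14.88 + 28.56 = 43.44
EV(C) = 0.18 × 119 + 0.82 × 87 = 21.42 + 71.34 = 92.76
Overall = 0.8 × 66.375 + 0.1 × 43.44 + 0.1 × 92.76 = 53.1 + 4.344 + 9.276 = 66.72

$66.72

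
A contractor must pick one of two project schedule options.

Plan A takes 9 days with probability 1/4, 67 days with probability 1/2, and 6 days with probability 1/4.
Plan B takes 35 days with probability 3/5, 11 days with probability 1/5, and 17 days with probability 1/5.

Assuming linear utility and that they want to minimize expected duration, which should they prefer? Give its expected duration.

Plan B (26.6 days)

Plan A = 1/4 × 9 + 1/2 × 67 + 1/4 × 6 = 2.25 + 33.5 + 1.5 = 37.25
Plan B = 3/5 × 35 + 1/5 × 11 + 1/5 × 17 = 21 + 2.2 + 3.4 = 26.6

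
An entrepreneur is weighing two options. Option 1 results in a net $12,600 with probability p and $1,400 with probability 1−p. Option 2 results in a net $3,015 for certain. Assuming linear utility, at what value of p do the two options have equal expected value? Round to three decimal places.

p = 0.144

p·12600 + (1−p)·1400 = 3015
11200p + 1400 = 3015
p = (3015 − 1400) / 11200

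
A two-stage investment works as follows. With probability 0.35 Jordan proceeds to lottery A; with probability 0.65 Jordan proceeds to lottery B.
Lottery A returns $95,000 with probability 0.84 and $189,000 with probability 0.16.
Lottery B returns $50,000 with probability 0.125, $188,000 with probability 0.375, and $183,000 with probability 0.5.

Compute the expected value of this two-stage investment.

$147,876.50

EV(A) = 0.84 × 95000 + 0.16 × 189000 = 79800 + 30240 = 110040
EV(B) = 0.125 × 50000 + 0.375 × 188000 + 0.5 × 183000 = 6250 + 70500 + 91500 = 168250
Overall = 0.35 × 110040 + 0.65 × 168250 = 38514 + 109362.5 = 147876.5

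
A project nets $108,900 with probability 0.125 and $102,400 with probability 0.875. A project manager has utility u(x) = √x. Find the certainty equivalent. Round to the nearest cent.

E[u] = 0.125·√108900 + 0.875·√102400 = 0.125·330 + 0.875·320 = 321.25
CE = (321.25)² = 103201.5625

$103,201.56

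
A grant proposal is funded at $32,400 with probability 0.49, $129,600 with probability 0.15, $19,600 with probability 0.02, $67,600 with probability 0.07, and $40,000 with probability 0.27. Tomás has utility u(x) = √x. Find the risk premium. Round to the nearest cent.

$4,064.16

E[u] = 0.49·√32400 + 0.15·√129600 + 0.02·√19600 + 0.07·√67600 + 0.27·√40000 = 0.49·180 + 0.15·360 + 0.02·140 + 0.07·260 + 0.27·200 = 217.2
CE = (217.2)² = 47175.84
Risk premium = EV − CE = 51240 − 47175.84 = 4064.16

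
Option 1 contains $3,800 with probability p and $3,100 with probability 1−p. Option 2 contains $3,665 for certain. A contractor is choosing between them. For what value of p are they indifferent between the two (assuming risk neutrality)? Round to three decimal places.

p = 0.807

p·3800 + (1−p)·3100 = 3665
700p + 3100 = 3665
p = (3665 − 3100) / 700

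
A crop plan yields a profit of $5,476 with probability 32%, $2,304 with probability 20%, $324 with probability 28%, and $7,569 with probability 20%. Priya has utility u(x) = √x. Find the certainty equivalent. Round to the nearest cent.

$3,104.72

E[u] = 0.32·√5476 + 0.2·√2304 + 0.28·√324 + 0.2·√7569 = 0.32·74 + 0.2·48 + 0.28·18 + 0.2·87 = 55.72
CE = (55.72)² = 3104.7184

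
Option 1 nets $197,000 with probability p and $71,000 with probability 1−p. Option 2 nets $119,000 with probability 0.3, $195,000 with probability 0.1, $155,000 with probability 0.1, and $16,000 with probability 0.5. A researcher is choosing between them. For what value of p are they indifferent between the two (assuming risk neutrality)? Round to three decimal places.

p = 0.061

EV(Option 2) = 0.3 × 119000 + 0.1 × 195000 + 0.1 × 155000 + 0.5 × 16000 = 35700 + 19500 + 15500 + 8000 = 78700
p·197000 + (1−p)·71000 = 78700
126000p + 71000 = 78700
p = (78700 − 71000) / 126000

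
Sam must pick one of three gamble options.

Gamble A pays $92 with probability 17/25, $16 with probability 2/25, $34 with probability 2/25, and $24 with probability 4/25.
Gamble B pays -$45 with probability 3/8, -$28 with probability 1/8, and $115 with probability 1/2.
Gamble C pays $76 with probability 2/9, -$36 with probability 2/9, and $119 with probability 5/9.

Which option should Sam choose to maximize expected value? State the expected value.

Gamble A = 17/25 × 92 + 2/25 × 16 + 2/25 × 34 + 4/25 × 24 = 62.56 + 1.28 + 2.72 + 3.84 = 70.4
Gamble B = 3/8 × (-45) + 1/8 × (-28) + 1/2 × 115 = -16.875 − 3.5 + 57.5 = 37.125
Gamble C = 2/9 × 76 + 2/9 × (-36) + 5/9 × 119 = 16.8889 − 8 + 66.1111 = 75

Gamble C ($75)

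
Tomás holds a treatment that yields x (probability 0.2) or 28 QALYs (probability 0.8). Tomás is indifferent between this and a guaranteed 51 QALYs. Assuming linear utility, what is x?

x = 143 QALYs

0.2·x + 0.8·28 = 51
0.2·x = 51 − 22.4 = 28.6
x = 28.6 / 0.2 = 143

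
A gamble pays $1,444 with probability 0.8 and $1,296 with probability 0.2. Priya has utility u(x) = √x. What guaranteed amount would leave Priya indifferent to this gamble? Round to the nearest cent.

E[u] = 0.8·√1444 + 0.2·√1296 = 0.8·38 + 0.2·36 = 37.6
CE = (37.6)² = 1413.76

$1,413.76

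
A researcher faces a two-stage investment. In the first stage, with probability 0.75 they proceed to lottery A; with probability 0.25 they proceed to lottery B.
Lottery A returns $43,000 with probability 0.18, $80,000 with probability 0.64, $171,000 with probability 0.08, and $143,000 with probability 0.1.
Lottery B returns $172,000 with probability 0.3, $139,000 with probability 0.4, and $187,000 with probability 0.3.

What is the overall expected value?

$106,015

EV(A) = 0.18 × 43000 + 0.64 × 80000 + 0.08 × 171000 + 0.1 × 143000 = 7740 + 51200 + 13680 + 14300 = 86920
EV(B) = 0.3 × 172000 + 0.4 × 139000 + 0.3 × 187000 = 51600 + 55600 + 56100 = 163300
Overall = 0.75 × 86920 + 0.25 × 163300 = 65190 + 40825 = 106015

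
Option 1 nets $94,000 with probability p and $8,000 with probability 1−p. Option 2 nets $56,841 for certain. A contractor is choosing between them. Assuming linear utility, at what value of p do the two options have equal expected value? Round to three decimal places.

p·94000 + (1−p)·8000 = 56841
86000p + 8000 = 56841
p = (56841 − 8000) / 86000

p = 0.568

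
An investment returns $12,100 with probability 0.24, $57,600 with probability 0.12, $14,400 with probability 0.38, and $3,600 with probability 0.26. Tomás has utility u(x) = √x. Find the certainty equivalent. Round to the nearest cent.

E[u] = 0.24·√12100 + 0.12·√57600 + 0.38·√14400 + 0.26·√3600 = 0.24·110 + 0.12·240 + 0.38·120 + 0.26·60 = 116.4
CE = (116.4)² = 13548.96

$13,548.96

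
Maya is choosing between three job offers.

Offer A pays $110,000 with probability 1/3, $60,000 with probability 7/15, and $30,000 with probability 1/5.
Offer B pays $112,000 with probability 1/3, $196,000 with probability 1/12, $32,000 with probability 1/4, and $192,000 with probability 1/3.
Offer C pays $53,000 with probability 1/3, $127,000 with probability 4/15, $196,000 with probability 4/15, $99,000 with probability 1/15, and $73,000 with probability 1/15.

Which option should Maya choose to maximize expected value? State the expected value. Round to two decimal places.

Offer B ($125,666.67)

Offer A = 1/3 × 110000 + 7/15 × 60000 + 1/5 × 30000 = 36666.6667 + 28000 + 6000 = 70666.6667
Offer B = 1/3 × 112000 + 1/12 × 196000 + 1/4 × 32000 + 1/3 × 192000 = 37333.3333 + 16333.3333 + 8000 + 64000 = 125666.6667
Offer C = 1/3 × 53000 + 4/15 × 127000 + 4/15 × 196000 + 1/15 × 99000 + 1/15 × 73000 = 17666.6667 + 33866.6667 + 52266.6667 + 6600 + 4866.6667 = 115266.6667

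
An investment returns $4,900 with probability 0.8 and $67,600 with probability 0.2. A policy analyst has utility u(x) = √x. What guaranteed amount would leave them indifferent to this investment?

$11,664

E[u] = 0.8·√4900 + 0.2·√67600 = 0.8·70 + 0.2·260 = 108
CE = (108)² = 11664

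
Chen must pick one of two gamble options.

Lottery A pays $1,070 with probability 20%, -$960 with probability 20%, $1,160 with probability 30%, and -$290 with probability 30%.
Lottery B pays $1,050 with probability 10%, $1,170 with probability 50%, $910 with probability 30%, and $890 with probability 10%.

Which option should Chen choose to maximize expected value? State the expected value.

Lottery A = 0.2 × 1070 + 0.2 × (-960) + 0.3 × 1160 + 0.3 × (-290) = 214 − 192 + 348 − 87 = 283
Lottery B = 0.1 × 1050 + 0.5 × 1170 + 0.3 × 910 + 0.1 × 890 = 105 + 585 + 273 + 89 = 1052

Lottery B ($1,052)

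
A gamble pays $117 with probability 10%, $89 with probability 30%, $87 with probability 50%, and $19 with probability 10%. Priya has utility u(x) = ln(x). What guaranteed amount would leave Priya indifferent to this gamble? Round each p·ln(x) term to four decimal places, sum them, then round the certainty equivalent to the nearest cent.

E[u] = 0.1·ln(117) + 0.3·ln(89) + 0.5·ln(87) + 0.1·ln(19) = 0.4762 + 1.3466 + 2.2330 + 0.2944 = 4.3502
CE = e^4.3502 ≈ 77.49

$77.49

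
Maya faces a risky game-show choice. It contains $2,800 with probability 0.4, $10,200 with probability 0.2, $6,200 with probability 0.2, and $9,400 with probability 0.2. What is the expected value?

EV = 0.4 × 2800 + 0.2 × 10200 + 0.2 × 6200 + 0.2 × 9400 = 1120 + 2040 + 1240 + 1880 = 6280

$6,280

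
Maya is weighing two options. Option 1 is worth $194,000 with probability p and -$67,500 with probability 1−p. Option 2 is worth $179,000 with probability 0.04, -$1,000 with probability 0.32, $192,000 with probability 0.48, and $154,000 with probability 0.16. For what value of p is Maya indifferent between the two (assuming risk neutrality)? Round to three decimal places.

p = 0.731

EV(Option 2) = 0.04 × 179000 + 0.32 × (-1000) + 0.48 × 192000 + 0.16 × 154000 = 7160 − 320 + 92160 + 24640 = 123640
p·194000 + (1−p)·(-67500) = 123640
261500p − 67500 = 123640
p = (123640 + 67500) / 261500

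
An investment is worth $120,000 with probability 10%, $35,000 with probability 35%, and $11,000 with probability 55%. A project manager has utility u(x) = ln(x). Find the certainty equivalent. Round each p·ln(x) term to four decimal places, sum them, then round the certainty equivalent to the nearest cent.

E[u] = 0.1·ln(120000) + 0.35·ln(35000) + 0.55·ln(11000) = 1.1695 + 3.6621 + 5.1181 = 9.9497
CE = e^9.9497 ≈ 20945.94

$20,945.94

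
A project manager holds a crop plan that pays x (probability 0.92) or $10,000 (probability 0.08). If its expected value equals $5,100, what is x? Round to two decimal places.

0.92·x + 0.08·10000 = 5100
0.92·x = 5100 − 800 = 4300
x = 4300 / 0.92 = 4673.9130

x = $4,673.91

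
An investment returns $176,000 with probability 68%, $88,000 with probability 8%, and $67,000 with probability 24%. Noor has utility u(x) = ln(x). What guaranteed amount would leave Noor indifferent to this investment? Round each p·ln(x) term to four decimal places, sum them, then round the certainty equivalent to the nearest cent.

$132,058.46

E[u] = 0.68·ln(176000) + 0.08·ln(88000) + 0.24·ln(67000) = 8.2132 + 0.9108 + 2.6670 = 11.7910
CE = e^11.7910 ≈ 132058.46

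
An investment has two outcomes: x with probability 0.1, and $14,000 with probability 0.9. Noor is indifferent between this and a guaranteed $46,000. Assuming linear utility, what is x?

0.1·x + 0.9·14000 = 46000
0.1·x = 46000 − 12600 = 33400
x = 33400 / 0.1 = 334000

x = $334,000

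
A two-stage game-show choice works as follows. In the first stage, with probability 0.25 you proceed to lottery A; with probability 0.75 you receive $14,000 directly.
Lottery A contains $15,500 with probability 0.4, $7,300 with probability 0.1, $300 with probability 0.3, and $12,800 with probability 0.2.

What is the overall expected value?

EV(A) = 0.4 × 15500 + 0.1 × 7300 + 0.3 × 300 + 0.2 × 12800 = 6200 + 730 + 90 + 2560 = 9580
Branch B: 14000 (certain)
Overall = 0.25 × 9580 + 0.75 × 14000 = 2395 + 10500 = 12895

$12,895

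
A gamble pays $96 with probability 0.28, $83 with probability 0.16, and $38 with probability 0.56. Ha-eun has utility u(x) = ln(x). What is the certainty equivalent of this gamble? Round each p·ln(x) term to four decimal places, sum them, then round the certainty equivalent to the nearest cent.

$55.81

E[u] = 0.28·ln(96) + 0.16·ln(83) + 0.56·ln(38) = 1.2780 + 0.7070 + 2.0370 = 4.0220
CE = e^4.0220 ≈ 55.81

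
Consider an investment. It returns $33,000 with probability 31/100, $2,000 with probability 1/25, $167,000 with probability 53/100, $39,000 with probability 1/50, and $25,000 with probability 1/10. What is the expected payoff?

$102,100

EV = 31/100 × 33000 + 1/25 × 2000 + 53/100 × 167000 + 1/50 × 39000 + 1/10 × 25000 = 10230 + 80 + 88510 + 780 + 2500 = 102100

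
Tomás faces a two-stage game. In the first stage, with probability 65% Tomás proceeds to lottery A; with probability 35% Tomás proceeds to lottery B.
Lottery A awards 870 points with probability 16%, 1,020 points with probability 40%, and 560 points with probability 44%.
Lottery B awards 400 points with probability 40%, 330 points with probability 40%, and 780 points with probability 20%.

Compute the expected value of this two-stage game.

672.64 points

EV(A) = 0.16 × 870 + 0.4 × 1020 + 0.44 × 560 = 139.2 + 408 + 246.4 = 793.6
EV(B) = 0.4 × 400 + 0.4 × 330 + 0.2 × 780 = 160 + 132 + 156 = 448
Overall = 0.65 × 793.6 + 0.35 × 448 = 515.84 + 156.8 = 672.64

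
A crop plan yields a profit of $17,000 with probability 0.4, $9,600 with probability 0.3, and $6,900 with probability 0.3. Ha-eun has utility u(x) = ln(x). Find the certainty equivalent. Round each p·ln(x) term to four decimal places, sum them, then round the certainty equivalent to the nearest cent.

E[u] = 0.4·ln(17000) + 0.3·ln(9600) + 0.3·ln(6900) = 3.8964 + 2.7509 + 2.6518 = 9.2991
CE = e^9.2991 ≈ 10928.18

$10,928.18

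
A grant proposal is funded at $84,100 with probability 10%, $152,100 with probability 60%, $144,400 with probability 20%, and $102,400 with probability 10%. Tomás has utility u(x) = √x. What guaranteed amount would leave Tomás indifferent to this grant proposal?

$137,641

E[u] = 0.1·√84100 + 0.6·√152100 + 0.2·√144400 + 0.1·√102400 = 0.1·290 + 0.6·390 + 0.2·380 + 0.1·320 = 371
CE = (371)² = 137641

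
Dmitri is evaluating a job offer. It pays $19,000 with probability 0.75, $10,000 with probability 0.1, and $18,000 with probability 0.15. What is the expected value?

$17,950

EV = 0.75 × 19000 + 0.1 × 10000 + 0.15 × 18000 = 14250 + 1000 + 2700 = 17950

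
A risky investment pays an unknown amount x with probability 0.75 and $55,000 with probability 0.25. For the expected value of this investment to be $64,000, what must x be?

0.75·x + 0.25·55000 = 64000
0.75·x = 64000 − 13750 = 50250
x = 50250 / 0.75 = 67000

x = $67,000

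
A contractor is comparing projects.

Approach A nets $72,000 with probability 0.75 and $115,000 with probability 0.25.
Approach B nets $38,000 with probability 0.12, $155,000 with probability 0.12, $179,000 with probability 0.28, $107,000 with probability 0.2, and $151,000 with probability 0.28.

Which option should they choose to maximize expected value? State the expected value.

Approach A = 0.75 × 72000 + 0.25 × 115000 = 54000 + 28750 = 82750
Approach B = 0.12 × 38000 + 0.12 × 155000 + 0.28 × 179000 + 0.2 × 107000 + 0.28 × 151000 = 4560 + 18600 + 50120 + 21400 + 42280 = 136960

Approach B ($136,960)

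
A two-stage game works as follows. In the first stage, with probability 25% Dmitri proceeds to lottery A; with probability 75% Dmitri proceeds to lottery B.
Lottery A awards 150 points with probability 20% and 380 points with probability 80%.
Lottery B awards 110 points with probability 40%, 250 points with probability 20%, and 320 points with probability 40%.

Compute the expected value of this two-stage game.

EV(A) = 0.2 × 150 + 0.8 × 380 = 30 + 304 = 334
EV(B) = 0.4 × 110 + 0.2 × 250 + 0.4 × 320 = 44 + 50 + 128 = 222
Overall = 0.25 × 334 + 0.75 × 222 = 83.5 + 166.5 = 250

250 points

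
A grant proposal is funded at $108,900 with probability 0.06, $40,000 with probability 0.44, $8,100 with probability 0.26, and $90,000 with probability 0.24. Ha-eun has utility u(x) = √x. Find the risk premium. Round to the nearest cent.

E[u] = 0.06·√108900 + 0.44·√40000 + 0.26·√8100 + 0.24·√90000 = 0.06·330 + 0.44·200 + 0.26·90 + 0.24·300 = 203.2
CE = (203.2)² = 41290.24
Risk premium = EV − CE = 47840 − 41290.24 = 6549.76

$6,549.76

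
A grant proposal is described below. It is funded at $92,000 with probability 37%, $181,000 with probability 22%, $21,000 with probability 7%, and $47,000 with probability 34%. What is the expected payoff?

EV = 0.37 × 92000 + 0.22 × 181000 + 0.07 × 21000 + 0.34 × 47000 = 34040 + 39820 + 1470 + 15980 = 91310

$91,310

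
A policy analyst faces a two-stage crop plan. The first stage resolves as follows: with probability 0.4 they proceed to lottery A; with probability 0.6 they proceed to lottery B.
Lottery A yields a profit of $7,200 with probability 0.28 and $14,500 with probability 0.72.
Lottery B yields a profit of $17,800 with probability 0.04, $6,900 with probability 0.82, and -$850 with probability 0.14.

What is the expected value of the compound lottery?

EV(A) = 0.28 × 7200 + 0.72 × 14500 = 2016 + 10440 = 12456
EV(B) = 0.04 × 17800 + 0.82 × 6900 + 0.14 × (-850) = 712 + 5658 − 119 = 6251
Overall = 0.4 × 12456 + 0.6 × 6251 = 4982.4 + 3750.6 = 8733

$8,733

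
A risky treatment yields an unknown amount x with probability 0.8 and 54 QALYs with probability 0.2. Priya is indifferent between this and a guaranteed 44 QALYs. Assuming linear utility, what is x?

0.8·x + 0.2·54 = 44
0.8·x = 44 − 10.8 = 33.2
x = 33.2 / 0.8 = 41.5

x = 41.5 QALYs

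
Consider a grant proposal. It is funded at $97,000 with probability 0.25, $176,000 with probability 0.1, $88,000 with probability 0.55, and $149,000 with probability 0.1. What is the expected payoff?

EV = 0.25 × 97000 + 0.1 × 176000 + 0.55 × 88000 + 0.1 × 149000 = 24250 + 17600 + 48400 + 14900 = 105150

$105,150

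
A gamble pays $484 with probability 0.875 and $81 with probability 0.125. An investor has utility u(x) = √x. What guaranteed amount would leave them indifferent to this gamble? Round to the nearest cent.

$415.14

E[u] = 0.875·√484 + 0.125·√81 = 0.875·22 + 0.125·9 = 20.375
CE = (20.375)² = 415.140625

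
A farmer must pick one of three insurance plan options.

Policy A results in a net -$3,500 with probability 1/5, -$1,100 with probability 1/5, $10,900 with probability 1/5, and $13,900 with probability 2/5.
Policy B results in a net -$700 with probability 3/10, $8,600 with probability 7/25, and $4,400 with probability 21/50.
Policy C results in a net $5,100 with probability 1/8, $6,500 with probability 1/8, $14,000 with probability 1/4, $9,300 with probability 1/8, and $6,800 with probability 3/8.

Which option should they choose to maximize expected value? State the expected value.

Policy C ($8,662.50)

Policy A = 1/5 × (-3500) + 1/5 × (-1100) + 1/5 × 10900 + 2/5 × 13900 = -700 − 220 + 2180 + 5560 = 6820
Policy B = 3/10 × (-700) + 7/25 × 8600 + 21/50 × 4400 = -210 + 2408 + 1848 = 4046
Policy C = 1/8 × 5100 + 1/8 × 6500 + 1/4 × 14000 + 1/8 × 9300 + 3/8 × 6800 = 637.5 + 812.5 + 3500 + 1162.5 + 2550 = 8662.5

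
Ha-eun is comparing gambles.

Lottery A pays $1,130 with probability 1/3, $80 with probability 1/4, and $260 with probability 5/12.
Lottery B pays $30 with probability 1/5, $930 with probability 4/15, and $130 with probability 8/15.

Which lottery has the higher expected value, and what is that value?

Lottery A = 1/3 × 1130 + 1/4 × 80 + 5/12 × 260 = 376.6667 + 20 + 108.3333 = 505
Lottery B = 1/5 × 30 + 4/15 × 930 + 8/15 × 130 = 6 + 248 + 69.3333 = 323.3333

Lottery A ($505)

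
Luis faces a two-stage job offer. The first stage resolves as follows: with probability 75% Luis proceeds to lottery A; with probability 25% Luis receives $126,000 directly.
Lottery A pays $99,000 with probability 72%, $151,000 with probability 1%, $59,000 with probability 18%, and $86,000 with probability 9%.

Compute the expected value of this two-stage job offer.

$99,862.50

EV(A) = 0.72 × 99000 + 0.01 × 151000 + 0.18 × 59000 + 0.09 × 86000 = 71280 + 1510 + 10620 + 7740 = 91150
Branch B: 126000 (certain)
Overall = 0.75 × 91150 + 0.25 × 126000 = 68362.5 + 31500 = 99862.5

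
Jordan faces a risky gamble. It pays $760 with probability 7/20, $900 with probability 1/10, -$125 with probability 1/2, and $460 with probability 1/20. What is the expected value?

EV = 7/20 × 760 + 1/10 × 900 + 1/2 × (-125) + 1/20 × 460 = 266 + 90 − 62.5 + 23 = 316.5

$316.50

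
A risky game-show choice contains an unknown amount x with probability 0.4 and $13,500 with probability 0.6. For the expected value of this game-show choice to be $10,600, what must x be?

x = $6,250

0.4·x + 0.6·13500 = 10600
0.4·x = 10600 − 8100 = 2500
x = 2500 / 0.4 = 6250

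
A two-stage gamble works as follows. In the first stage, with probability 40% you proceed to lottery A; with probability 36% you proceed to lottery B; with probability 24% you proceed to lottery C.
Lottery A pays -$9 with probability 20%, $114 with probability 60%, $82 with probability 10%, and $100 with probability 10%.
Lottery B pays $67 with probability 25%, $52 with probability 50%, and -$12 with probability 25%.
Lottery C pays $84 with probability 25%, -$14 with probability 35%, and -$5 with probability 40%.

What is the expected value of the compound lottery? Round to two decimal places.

$51.61

EV(A) = 0.2 × (-9) + 0.6 × 114 + 0.1 × 82 + 0.1 × 100 = -1.8 + 68.4 + 8.2 + 10 = 84.8
EV(B) = 0.25 × 67 + 0.5 × 52 + 0.25 × (-12) = 16.75 + 26 − 3 = 39.75
EV(C) = 0.25 × 84 + 0.35 × (-14) + 0.4 × (-5) = 21 − 4.9 − 2 = 14.1
Overall = 0.4 × 84.8 + 0.36 × 39.75 + 0.24 × 14.1 = 33.92 + 14.31 + 3.384 = 51.614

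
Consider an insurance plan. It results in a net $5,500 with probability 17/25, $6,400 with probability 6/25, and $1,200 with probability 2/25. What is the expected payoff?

$5,372

EV = 17/25 × 5500 + 6/25 × 6400 + 2/25 × 1200 = 3740 + 1536 + 96 = 5372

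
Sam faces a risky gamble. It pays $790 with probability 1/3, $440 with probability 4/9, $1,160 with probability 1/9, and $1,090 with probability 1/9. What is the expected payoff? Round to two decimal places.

$708.89

EV = 1/3 × 790 + 4/9 × 440 + 1/9 × 1160 + 1/9 × 1090 = 263.3333 + 195.5556 + 128.8889 + 121.1111 = 708.8889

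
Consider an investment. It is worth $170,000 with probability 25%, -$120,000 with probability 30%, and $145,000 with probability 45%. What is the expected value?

$71,750

EV = 0.25 × 170000 + 0.3 × (-120000) + 0.45 × 145000 = 42500 − 36000 + 65250 = 71750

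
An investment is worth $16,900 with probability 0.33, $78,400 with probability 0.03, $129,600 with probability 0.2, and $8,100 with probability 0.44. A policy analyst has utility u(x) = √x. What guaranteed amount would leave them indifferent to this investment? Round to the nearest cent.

$26,536.41

E[u] = 0.33·√16900 + 0.03·√78400 + 0.2·√129600 + 0.44·√8100 = 0.33·130 + 0.03·280 + 0.2·360 + 0.44·90 = 162.9
CE = (162.9)² = 26536.41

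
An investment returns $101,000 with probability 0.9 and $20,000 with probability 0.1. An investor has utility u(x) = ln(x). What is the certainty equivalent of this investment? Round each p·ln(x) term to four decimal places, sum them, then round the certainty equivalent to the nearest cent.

E[u] = 0.9·ln(101000) + 0.1·ln(20000) = 10.3706 + 0.9903 = 11.3609
CE = e^11.3609 ≈ 85896.64

$85,896.64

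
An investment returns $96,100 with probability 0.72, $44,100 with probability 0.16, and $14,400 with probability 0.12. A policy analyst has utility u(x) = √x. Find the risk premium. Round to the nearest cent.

$4,426.56

E[u] = 0.72·√96100 + 0.16·√44100 + 0.12·√14400 = 0.72·310 + 0.16·210 + 0.12·120 = 271.2
CE = (271.2)² = 73549.44
Risk premium = EV − CE = 77976 − 73549.44 = 4426.56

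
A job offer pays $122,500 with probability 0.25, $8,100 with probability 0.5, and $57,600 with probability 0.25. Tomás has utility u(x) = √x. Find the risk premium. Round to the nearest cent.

$12,018.75

E[u] = 0.25·√122500 + 0.5·√8100 + 0.25·√57600 = 0.25·350 + 0.5·90 + 0.25·240 = 192.5
CE = (192.5)² = 37056.25
Risk premium = EV − CE = 49075 − 37056.25 = 12018.75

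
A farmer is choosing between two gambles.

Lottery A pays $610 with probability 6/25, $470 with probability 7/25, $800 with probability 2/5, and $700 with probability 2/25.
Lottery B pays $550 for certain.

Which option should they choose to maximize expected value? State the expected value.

Lottery A ($654)

Lottery A = 6/25 × 610 + 7/25 × 470 + 2/5 × 800 + 2/25 × 700 = 146.4 + 131.6 + 320 + 56 = 654
Lottery B: 550 (certain)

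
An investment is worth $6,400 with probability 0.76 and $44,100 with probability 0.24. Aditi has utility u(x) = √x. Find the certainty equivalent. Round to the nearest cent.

$12,365.44

E[u] = 0.76·√6400 + 0.24·√44100 = 0.76·80 + 0.24·210 = 111.2
CE = (111.2)² = 12365.44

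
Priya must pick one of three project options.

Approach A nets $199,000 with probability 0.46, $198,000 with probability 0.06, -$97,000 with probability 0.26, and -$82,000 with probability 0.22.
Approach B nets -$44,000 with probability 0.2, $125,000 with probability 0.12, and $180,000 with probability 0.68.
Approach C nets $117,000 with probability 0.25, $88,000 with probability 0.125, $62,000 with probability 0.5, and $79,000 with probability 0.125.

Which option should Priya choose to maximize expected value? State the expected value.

Approach B ($128,600)

Approach A = 0.46 × 199000 + 0.06 × 198000 + 0.26 × (-97000) + 0.22 × (-82000) = 91540 + 11880 − 25220 − 18040 = 60160
Approach B = 0.2 × (-44000) + 0.12 × 125000 + 0.68 × 180000 = -8800 + 15000 + 122400 = 128600
Approach C = 0.25 × 117000 + 0.125 × 88000 + 0.5 × 62000 + 0.125 × 79000 = 29250 + 11000 + 31000 + 9875 = 81125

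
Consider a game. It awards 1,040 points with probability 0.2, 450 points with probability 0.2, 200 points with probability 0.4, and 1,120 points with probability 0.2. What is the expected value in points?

602 points

EV = 0.2 × 1040 + 0.2 × 450 + 0.4 × 200 + 0.2 × 1120 = 208 + 90 + 80 + 224 = 602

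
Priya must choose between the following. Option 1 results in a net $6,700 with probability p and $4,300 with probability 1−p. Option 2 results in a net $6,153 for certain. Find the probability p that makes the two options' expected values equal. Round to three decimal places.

p·6700 + (1−p)·4300 = 6153
2400p + 4300 = 6153
p = (6153 − 4300) / 2400

p = 0.772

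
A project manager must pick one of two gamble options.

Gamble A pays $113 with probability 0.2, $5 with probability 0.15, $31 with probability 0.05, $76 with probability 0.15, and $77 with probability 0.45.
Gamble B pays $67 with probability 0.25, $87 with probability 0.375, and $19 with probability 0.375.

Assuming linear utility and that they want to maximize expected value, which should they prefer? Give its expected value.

Gamble A = 0.2 × 113 + 0.15 × 5 + 0.05 × 31 + 0.15 × 76 + 0.45 × 77 = 22.6 + 0.75 + 1.55 + 11.4 + 34.65 = 70.95
Gamble B = 0.25 × 67 + 0.375 × 87 + 0.375 × 19 = 16.75 + 32.625 + 7.125 = 56.5

Gamble A ($70.95)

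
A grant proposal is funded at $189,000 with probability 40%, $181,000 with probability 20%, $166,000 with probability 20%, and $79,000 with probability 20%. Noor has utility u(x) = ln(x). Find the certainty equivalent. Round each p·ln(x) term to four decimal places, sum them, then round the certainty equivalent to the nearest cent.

E[u] = 0.4·ln(189000) + 0.2·ln(181000) + 0.2·ln(166000) + 0.2·ln(79000) = 4.8598 + 2.4213 + 2.4039 + 2.2554 = 11.9404
CE = e^11.9404 ≈ 153338.01

$153,338.01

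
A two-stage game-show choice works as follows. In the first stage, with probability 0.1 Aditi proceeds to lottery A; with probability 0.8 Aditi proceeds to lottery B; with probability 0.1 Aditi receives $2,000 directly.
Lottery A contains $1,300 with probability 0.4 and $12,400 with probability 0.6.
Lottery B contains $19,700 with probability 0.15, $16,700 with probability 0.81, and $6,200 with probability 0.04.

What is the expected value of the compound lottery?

EV(A) = 0.4 × 1300 + 0.6 × 12400 = 520 + 7440 = 7960
EV(B) = 0.15 × 19700 + 0.81 × 16700 + 0.04 × 6200 = 2955 + 13527 + 248 = 16730
Branch C: 2000 (certain)
Overall = 0.1 × 7960 + 0.8 × 16730 + 0.1 × 2000 = 796 + 13384 + 200 = 14380

$14,380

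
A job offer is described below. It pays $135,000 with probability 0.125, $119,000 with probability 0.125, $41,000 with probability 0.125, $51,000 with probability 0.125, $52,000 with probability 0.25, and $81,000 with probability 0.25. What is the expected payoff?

EV = 0.125 × 135000 + 0.125 × 119000 + 0.125 × 41000 + 0.125 × 51000 + 0.25 × 52000 + 0.25 × 81000 = 16875 + 14875 + 5125 + 6375 + 13000 + 20250 = 76500

$76,500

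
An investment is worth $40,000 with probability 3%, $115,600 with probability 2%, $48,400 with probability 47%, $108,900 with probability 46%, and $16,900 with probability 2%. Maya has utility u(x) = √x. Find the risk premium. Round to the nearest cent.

E[u] = 0.03·√40000 + 0.02·√115600 + 0.47·√48400 + 0.46·√108900 + 0.02·√16900 = 0.03·200 + 0.02·340 + 0.47·220 + 0.46·330 + 0.02·130 = 270.6
CE = (270.6)² = 73224.36
Risk premium = EV − CE = 76692 − 73224.36 = 3467.64

$3,467.64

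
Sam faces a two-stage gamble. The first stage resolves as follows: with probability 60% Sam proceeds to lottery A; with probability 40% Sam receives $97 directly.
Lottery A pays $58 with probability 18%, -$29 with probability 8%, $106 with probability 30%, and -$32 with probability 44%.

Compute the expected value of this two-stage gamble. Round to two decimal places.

$54.30

EV(A) = 0.18 × 58 + 0.08 × (-29) + 0.3 × 106 + 0.44 × (-32) = 10.44 − 2.32 + 31.8 − 14.08 = 25.84
Branch B: 97 (certain)
Overall = 0.6 × 25.84 + 0.4 × 97 = 15.504 + 38.8 = 54.304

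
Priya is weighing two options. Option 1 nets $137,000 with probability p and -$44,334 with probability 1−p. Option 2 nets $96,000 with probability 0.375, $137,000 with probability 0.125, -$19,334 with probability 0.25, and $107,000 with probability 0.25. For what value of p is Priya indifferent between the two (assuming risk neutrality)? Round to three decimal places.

EV(Option 2) = 0.375 × 96000 + 0.125 × 137000 + 0.25 × (-19334) + 0.25 × 107000 = 36000 + 17125 − 4833.5 + 26750 = 75041.5
p·137000 + (1−p)·(-44334) = 75041.5
181334p − 44334 = 75041.5
p = (75041.5 + 44334) / 181334

p = 0.658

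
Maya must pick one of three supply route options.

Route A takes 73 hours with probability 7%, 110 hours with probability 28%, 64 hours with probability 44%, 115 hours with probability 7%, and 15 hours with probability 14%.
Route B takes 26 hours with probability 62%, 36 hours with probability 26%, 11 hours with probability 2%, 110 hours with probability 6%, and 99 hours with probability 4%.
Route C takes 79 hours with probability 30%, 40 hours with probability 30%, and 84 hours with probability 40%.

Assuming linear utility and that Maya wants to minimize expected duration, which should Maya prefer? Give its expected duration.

Route A = 0.07 × 73 + 0.28 × 110 + 0.44 × 64 + 0.07 × 115 + 0.14 × 15 = 5.11 + 30.8 + 28.16 + 8.05 + 2.1 = 74.22
Route B = 0.62 × 26 + 0.26 × 36 + 0.02 × 11 + 0.06 × 110 + 0.04 × 99 = 16.12 + 9.36 + 0.22 + 6.6 + 3.96 = 36.26
Route C = 0.3 × 79 + 0.3 × 40 + 0.4 × 84 = 23.7 + 12 + 33.6 = 69.3

Route B (36.26 hours)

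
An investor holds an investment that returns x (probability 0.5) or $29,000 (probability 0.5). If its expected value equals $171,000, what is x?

0.5·x + 0.5·29000 = 171000
0.5·x = 171000 − 14500 = 156500
x = 156500 / 0.5 = 313000

x = $313,000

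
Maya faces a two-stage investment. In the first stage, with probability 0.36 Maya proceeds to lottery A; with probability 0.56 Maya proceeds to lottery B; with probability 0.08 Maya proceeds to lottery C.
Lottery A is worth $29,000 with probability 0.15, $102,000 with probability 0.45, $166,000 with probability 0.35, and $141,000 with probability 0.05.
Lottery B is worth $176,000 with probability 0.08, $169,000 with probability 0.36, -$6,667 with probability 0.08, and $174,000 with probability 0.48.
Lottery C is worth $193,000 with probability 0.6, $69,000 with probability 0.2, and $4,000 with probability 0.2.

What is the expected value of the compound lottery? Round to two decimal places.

EV(A) = 0.15 × 29000 + 0.45 × 102000 + 0.35 × 166000 + 0.05 × 141000 = 4350 + 45900 + 58100 + 7050 = 115400
EV(B) = 0.08 × 176000 + 0.36 × 169000 + 0.08 × (-6667) + 0.48 × 174000 = 14080 + 60840 − 533.36 + 83520 = 157906.64
EV(C) = 0.6 × 193000 + 0.2 × 69000 + 0.2 × 4000 = 115800 + 13800 + 800 = 130400
Overall = 0.36 × 115400 + 0.56 × 157906.64 + 0.08 × 130400 = 41544 + 88427.7184 + 10432 = 140403.7184

$140,403.72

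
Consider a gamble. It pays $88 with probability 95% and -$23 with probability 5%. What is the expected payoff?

$82.45

EV = 0.95 × 88 + 0.05 × (-23) = 83.6 − 1.15 = 82.45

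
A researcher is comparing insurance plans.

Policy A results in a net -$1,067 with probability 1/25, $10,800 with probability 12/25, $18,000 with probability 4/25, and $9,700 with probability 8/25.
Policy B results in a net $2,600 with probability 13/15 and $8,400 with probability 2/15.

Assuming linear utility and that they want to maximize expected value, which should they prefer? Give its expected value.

Policy A ($11,125.32)

Policy A = 1/25 × (-1067) + 12/25 × 10800 + 4/25 × 18000 + 8/25 × 9700 = -42.68 + 5184 + 2880 + 3104 = 11125.32
Policy B = 13/15 × 2600 + 2/15 × 8400 = 2253.3333 + 1120 = 3373.3333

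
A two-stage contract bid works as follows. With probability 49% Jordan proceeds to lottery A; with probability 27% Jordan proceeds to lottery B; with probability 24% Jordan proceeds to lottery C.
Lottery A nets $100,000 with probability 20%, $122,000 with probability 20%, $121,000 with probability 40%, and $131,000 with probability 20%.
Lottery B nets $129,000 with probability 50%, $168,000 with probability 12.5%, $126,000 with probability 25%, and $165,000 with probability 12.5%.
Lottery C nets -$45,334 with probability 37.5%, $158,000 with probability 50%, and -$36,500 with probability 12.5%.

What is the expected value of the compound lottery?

EV(A) = 0.2 × 100000 + 0.2 × 122000 + 0.4 × 121000 + 0.2 × 131000 = 20000 + 24400 + 48400 + 26200 = 119000
EV(B) = 0.5 × 129000 + 0.125 × 168000 + 0.25 × 126000 + 0.125 × 165000 = 64500 + 21000 + 31500 + 20625 = 137625
EV(C) = 0.375 × (-45334) + 0.5 × 158000 + 0.125 × (-36500) = -17000.25 + 79000 − 4562.5 = 57437.25
Overall = 0.49 × 119000 + 0.27 × 137625 + 0.24 × 57437.25 = 58310 + 37158.75 + 13784.94 = 109253.69

$109,253.69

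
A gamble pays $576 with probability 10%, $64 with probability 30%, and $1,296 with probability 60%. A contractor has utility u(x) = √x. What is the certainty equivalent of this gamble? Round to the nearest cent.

E[u] = 0.1·√576 + 0.3·√64 + 0.6·√1296 = 0.1·24 + 0.3·8 + 0.6·36 = 26.4
CE = (26.4)² = 696.96

$696.96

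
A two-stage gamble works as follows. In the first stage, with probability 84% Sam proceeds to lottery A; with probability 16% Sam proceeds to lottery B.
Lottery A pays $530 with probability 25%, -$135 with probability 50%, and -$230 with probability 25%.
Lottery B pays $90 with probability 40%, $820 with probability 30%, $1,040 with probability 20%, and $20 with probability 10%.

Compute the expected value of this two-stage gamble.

$85.02

EV(A) = 0.25 × 530 + 0.5 × (-135) + 0.25 × (-230) = 132.5 − 67.5 − 57.5 = 7.5
EV(B) = 0.4 × 90 + 0.3 × 820 + 0.2 × 1040 + 0.1 × 20 = 36 + 246 + 208 + 2 = 492
Overall = 0.84 × 7.5 + 0.16 × 492 = 6.3 + 78.72 = 85.02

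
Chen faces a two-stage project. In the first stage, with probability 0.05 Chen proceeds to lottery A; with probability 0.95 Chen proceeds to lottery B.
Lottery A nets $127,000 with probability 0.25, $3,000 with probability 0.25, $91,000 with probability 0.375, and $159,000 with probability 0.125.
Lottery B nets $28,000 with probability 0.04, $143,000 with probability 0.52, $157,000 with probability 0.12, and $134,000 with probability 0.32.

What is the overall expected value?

EV(A) = 0.25 × 127000 + 0.25 × 3000 + 0.375 × 91000 + 0.125 × 159000 = 31750 + 750 + 34125 + 19875 = 86500
EV(B) = 0.04 × 28000 + 0.52 × 143000 + 0.12 × 157000 + 0.32 × 134000 = 1120 + 74360 + 18840 + 42880 = 137200
Overall = 0.05 × 86500 + 0.95 × 137200 = 4325 + 130340 = 134665

$134,665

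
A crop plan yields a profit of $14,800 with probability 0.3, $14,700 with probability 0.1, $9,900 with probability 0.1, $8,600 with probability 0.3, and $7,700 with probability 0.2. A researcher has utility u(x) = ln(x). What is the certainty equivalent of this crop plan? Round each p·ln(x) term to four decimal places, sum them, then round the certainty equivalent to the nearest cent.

E[u] = 0.3·ln(14800) + 0.1·ln(14700) + 0.1·ln(9900) + 0.3·ln(8600) + 0.2·ln(7700) = 2.8807 + 0.9596 + 0.9200 + 2.7179 + 1.7898 = 9.2680
CE = e^9.2680 ≈ 10593.54

$10,593.54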